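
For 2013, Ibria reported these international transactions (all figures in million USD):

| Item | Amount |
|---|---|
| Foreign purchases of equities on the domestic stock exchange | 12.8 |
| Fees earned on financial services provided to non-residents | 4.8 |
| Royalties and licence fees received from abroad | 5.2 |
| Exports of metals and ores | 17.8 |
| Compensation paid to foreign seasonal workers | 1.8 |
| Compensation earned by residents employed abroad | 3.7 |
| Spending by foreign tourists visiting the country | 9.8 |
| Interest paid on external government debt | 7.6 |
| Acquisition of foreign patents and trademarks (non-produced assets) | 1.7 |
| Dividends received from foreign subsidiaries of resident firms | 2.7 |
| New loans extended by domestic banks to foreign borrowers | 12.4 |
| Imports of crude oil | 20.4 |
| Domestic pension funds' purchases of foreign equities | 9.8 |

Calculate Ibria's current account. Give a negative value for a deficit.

Goods: 17.8 - 20.4 = -2.6
Services: 5.2 + 4.8 + 9.8 = 19.8
Primary income: 2.7 - 1.8 - 7.6 + 3.7 = -3.0
Current account = (-2.6) + 19.8 + (-3.0) = 14.2
(Excluded from the current account — financial account: foreign purchases of equities on the domestic stock exchange 12.8, new loans extended by domestic banks to foreign borrowers 12.4, domestic pension funds' purchases of foreign equities 9.8; capital account: acquisition of foreign patents and trademarks (non-produced assets) 1.7.)

14.2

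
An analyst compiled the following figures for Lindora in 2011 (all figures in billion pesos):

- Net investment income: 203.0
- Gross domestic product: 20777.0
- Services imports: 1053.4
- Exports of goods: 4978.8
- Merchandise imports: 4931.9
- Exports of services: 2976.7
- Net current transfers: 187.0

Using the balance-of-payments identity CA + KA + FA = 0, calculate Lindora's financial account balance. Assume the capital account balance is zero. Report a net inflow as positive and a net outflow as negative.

Goods balance = 4978.8 - 4931.9 = 46.9
Services balance = 2976.7 - 1053.4 = 1923.3
Trade balance (goods + services) = 46.9 + 1923.3 = 1970.2
Net primary income = 203.0
Net secondary income = 187.0
Current account = 1970.2 + 203.0 + 187.0 = 2360.2
Financial account = -(2360.2) = -2360.2

-2360.2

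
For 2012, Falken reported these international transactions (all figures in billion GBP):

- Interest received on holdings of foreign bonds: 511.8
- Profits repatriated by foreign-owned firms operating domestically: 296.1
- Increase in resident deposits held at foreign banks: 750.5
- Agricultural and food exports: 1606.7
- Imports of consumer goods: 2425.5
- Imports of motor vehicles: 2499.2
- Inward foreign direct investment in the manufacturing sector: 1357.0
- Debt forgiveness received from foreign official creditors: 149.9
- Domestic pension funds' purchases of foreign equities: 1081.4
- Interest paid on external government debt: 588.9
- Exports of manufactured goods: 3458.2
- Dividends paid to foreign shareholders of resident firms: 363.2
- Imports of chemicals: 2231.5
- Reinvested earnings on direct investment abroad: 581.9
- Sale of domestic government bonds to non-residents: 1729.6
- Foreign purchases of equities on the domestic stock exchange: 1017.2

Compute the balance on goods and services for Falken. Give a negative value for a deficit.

-2091.3

Goods: -2231.5 - 2499.2 - 2425.5 + 3458.2 + 1606.7 = -2091.3
Trade balance = -2091.3 + 0.0 = -2091.3
(Excluded from the trade balance — primary income: interest received on holdings of foreign bonds 511.8, profits repatriated by foreign-owned firms operating domestically 296.1, interest paid on external government debt 588.9, dividends paid to foreign shareholders of resident firms 363.2, reinvested earnings on direct investment abroad 581.9; financial account: increase in resident deposits held at foreign banks 750.5, inward foreign direct investment in the manufacturing sector 1357.0, domestic pension funds' purchases of foreign equities 1081.4, sale of domestic government bonds to non-residents 1729.6, foreign purchases of equities on the domestic stock exchange 1017.2; capital account: debt forgiveness received from foreign official creditors 149.9.)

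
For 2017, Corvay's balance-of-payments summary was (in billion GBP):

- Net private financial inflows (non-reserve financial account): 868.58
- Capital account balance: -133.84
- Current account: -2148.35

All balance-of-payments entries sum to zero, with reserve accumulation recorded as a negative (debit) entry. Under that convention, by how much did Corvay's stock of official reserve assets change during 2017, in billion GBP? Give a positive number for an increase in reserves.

-1413.61

Official reserve transactions balance = -((-2148.35) + (-133.84) + 868.58) = 1413.61
An accumulation of reserves is recorded as a debit (negative entry), so the change in the stock of reserves is the negative of that balance.
Change in official reserves = -(1413.61) = -1413.61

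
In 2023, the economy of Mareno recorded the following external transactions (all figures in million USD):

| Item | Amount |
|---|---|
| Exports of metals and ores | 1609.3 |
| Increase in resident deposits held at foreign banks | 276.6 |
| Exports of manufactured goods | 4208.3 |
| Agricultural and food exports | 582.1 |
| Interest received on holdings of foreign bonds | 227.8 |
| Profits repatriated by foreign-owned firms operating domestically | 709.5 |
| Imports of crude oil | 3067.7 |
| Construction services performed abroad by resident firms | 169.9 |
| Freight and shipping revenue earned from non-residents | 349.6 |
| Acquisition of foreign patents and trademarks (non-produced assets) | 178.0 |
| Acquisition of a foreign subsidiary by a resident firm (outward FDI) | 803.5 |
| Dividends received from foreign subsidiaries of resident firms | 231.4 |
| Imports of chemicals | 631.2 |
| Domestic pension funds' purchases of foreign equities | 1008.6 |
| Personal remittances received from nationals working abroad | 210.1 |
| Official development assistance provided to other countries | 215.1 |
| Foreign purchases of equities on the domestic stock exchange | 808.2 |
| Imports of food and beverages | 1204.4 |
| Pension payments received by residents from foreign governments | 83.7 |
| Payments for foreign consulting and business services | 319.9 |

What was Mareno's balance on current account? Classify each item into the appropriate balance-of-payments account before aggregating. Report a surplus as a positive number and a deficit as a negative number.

Goods: 1609.3 + 4208.3 - 1204.4 - 3067.7 + 582.1 - 631.2 = 1496.4
Services: 169.9 + 349.6 - 319.9 = 199.6
Primary income: -709.5 + 231.4 + 227.8 = -250.3
Secondary income: 210.1 + 83.7 - 215.1 = 78.7
Current account = 1496.4 + 199.6 + (-250.3) + 78.7 = 1524.4
(Excluded from the current account — financial account: increase in resident deposits held at foreign banks 276.6, acquisition of a foreign subsidiary by a resident firm (outward FDI) 803.5, domestic pension funds' purchases of foreign equities 1008.6, foreign purchases of equities on the domestic stock exchange 808.2; capital account: acquisition of foreign patents and trademarks (non-produced assets) 178.0.)

1524.4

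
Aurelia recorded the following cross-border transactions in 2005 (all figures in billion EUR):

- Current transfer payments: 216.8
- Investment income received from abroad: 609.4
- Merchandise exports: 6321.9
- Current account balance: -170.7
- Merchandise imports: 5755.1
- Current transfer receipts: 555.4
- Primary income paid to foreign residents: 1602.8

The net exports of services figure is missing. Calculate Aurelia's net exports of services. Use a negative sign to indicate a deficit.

Current account = goods balance + services balance + net primary income + net secondary income
Sum of the known components = -88.0
Net exports of services = CA - (known components) = -170.7 - (-88.0) = -82.7

-82.7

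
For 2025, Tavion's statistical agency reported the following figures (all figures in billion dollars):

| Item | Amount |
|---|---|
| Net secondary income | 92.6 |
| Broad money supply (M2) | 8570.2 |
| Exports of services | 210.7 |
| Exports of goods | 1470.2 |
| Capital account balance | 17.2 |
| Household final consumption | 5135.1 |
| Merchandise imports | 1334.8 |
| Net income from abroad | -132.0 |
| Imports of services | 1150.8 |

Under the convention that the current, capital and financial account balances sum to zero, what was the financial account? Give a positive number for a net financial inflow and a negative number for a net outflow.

826.9

Goods balance = 1470.2 - 1334.8 = 135.4
Services balance = 210.7 - 1150.8 = -940.1
Trade balance (goods + services) = 135.4 + (-940.1) = -804.7
Net primary income = -132.0
Net secondary income = 92.6
Current account = -804.7 + (-132.0) + 92.6 = -844.1
Financial account = -(-844.1 + 17.2) = 826.9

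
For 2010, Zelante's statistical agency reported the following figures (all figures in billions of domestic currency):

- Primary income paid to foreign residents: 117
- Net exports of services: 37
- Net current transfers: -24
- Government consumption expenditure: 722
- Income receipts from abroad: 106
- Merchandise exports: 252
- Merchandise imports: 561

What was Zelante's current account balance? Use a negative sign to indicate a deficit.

Goods balance = 252 - 561 = -309
Services balance = 37
Trade balance (goods + services) = -309 + 37 = -272
Net primary income = 106 - 117 = -11
Net secondary income = -24
Current account = -272 + (-11) + (-24) = -307

-307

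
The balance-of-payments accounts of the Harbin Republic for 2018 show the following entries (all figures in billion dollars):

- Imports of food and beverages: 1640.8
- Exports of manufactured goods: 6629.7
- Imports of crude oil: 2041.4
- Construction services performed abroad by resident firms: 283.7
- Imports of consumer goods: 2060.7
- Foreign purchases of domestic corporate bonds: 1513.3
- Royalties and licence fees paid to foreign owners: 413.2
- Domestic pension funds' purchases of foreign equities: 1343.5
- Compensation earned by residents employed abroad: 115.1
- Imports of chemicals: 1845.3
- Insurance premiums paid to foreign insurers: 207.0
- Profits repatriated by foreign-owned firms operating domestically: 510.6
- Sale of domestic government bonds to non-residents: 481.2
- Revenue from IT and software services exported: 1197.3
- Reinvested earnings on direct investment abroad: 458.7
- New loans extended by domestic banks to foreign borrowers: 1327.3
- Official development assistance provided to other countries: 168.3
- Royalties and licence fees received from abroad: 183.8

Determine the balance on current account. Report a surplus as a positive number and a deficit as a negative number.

Goods: -1640.8 - 1845.3 - 2060.7 + 6629.7 - 2041.4 = -958.5
Services: -207.0 + 183.8 - 413.2 + 1197.3 + 283.7 = 1044.6
Primary income: -510.6 + 115.1 + 458.7 = 63.2
Secondary income: -168.3
Current account = (-958.5) + 1044.6 + 63.2 + (-168.3) = -19.0
(Excluded from the current account — financial account: foreign purchases of domestic corporate bonds 1513.3, domestic pension funds' purchases of foreign equities 1343.5, sale of domestic government bonds to non-residents 481.2, new loans extended by domestic banks to foreign borrowers 1327.3.)

-19.0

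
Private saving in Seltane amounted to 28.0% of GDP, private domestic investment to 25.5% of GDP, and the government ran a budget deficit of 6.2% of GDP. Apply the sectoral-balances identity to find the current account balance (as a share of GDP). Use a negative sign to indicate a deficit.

-3.7

By the sectoral-balances identity, CA = (S_private - I) + (T - G).
Private balance = 28.0 - 25.5 = 2.5
Government balance (T - G) = -6.2
CA = 2.5 + (-6.2) = -3.7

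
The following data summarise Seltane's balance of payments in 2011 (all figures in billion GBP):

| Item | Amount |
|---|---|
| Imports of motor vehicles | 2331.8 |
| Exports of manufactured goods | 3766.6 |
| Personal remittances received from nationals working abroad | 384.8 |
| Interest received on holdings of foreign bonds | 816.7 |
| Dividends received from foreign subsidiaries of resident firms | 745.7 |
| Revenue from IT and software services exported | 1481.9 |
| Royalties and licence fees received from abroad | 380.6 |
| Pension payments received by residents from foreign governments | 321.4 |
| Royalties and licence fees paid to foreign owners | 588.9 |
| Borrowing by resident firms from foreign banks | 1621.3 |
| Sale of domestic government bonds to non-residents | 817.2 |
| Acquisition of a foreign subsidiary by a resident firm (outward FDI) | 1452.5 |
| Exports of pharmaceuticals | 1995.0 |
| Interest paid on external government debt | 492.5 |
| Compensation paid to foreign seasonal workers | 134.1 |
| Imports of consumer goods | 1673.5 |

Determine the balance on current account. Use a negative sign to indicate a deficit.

4671.9

Goods: -2331.8 + 1995.0 + 3766.6 - 1673.5 = 1756.3
Services: -588.9 + 380.6 + 1481.9 = 1273.6
Primary income: 816.7 + 745.7 - 492.5 - 134.1 = 935.8
Secondary income: 321.4 + 384.8 = 706.2
Current account = 1756.3 + 1273.6 + 935.8 + 706.2 = 4671.9
(Excluded from the current account — financial account: borrowing by resident firms from foreign banks 1621.3, sale of domestic government bonds to non-residents 817.2, acquisition of a foreign subsidiary by a resident firm (outward FDI) 1452.5.)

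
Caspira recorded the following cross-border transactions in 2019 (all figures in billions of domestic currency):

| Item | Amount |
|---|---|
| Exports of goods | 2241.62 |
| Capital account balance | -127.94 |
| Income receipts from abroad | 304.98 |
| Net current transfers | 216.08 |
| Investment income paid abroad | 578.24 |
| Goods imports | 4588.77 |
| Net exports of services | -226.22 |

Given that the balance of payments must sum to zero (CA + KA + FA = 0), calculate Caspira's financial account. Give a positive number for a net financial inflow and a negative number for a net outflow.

Goods balance = 2241.62 - 4588.77 = -2347.15
Services balance = -226.22
Trade balance (goods + services) = -2347.15 + (-226.22) = -2573.37
Net primary income = 304.98 - 578.24 = -273.26
Net secondary income = 216.08
Current account = -2573.37 + (-273.26) + 216.08 = -2630.55
Financial account = -(-2630.55 + (-127.94)) = 2758.49

2758.49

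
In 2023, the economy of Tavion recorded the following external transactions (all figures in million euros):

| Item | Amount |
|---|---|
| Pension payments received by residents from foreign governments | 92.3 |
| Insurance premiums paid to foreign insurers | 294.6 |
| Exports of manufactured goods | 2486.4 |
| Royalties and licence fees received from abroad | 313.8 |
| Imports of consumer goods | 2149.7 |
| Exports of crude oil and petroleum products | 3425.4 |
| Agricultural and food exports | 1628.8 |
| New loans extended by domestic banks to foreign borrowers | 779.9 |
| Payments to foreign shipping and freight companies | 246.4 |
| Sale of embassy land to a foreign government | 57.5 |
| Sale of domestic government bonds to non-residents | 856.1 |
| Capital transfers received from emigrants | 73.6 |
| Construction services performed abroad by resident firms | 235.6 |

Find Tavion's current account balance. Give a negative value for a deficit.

5491.6

Goods: 1628.8 + 3425.4 + 2486.4 - 2149.7 = 5390.9
Services: -294.6 - 246.4 + 313.8 + 235.6 = 8.4
Secondary income: 92.3
Current account = 5390.9 + 8.4 + 92.3 = 5491.6
(Excluded from the current account — financial account: new loans extended by domestic banks to foreign borrowers 779.9, sale of domestic government bonds to non-residents 856.1; capital account: sale of embassy land to a foreign government 57.5, capital transfers received from emigrants 73.6.)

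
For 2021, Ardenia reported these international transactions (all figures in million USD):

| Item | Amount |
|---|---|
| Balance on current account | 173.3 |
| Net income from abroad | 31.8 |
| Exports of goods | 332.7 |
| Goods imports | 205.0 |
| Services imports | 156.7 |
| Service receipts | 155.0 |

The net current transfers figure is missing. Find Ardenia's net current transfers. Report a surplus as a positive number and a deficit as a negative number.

15.5

Current account = goods balance + services balance + net primary income + net secondary income
Sum of the known components = 157.8
Net current transfers = CA - (known components) = 173.3 - 157.8 = 15.5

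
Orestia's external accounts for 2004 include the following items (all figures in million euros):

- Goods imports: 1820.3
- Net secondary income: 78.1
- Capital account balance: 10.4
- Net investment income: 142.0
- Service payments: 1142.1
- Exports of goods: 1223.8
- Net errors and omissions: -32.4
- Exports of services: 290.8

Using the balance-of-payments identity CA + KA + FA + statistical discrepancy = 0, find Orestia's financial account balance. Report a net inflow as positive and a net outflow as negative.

Goods balance = 1223.8 - 1820.3 = -596.5
Services balance = 290.8 - 1142.1 = -851.3
Trade balance (goods + services) = -596.5 + (-851.3) = -1447.8
Net primary income = 142.0
Net secondary income = 78.1
Current account = -1447.8 + 142.0 + 78.1 = -1227.7
Financial account = -(-1227.7 + 10.4 + (-32.4)) = 1249.7

1249.7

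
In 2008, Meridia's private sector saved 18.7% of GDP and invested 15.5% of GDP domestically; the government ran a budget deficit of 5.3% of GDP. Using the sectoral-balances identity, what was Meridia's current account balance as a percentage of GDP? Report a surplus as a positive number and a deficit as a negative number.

-2.1

By the sectoral-balances identity, CA = (S_private - I) + (T - G).
Private balance = 18.7 - 15.5 = 3.2
Government balance (T - G) = -5.3
CA = 3.2 + (-5.3) = -2.1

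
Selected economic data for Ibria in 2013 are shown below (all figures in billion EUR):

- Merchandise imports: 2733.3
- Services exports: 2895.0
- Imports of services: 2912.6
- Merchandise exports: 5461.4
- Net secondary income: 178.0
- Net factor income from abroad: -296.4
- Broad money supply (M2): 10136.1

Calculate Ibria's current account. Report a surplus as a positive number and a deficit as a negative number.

2592.1

Goods balance = 5461.4 - 2733.3 = 2728.1
Services balance = 2895.0 - 2912.6 = -17.6
Trade balance (goods + services) = 2728.1 + (-17.6) = 2710.5
Net primary income = -296.4
Net secondary income = 178.0
Current account = 2710.5 + (-296.4) + 178.0 = 2592.1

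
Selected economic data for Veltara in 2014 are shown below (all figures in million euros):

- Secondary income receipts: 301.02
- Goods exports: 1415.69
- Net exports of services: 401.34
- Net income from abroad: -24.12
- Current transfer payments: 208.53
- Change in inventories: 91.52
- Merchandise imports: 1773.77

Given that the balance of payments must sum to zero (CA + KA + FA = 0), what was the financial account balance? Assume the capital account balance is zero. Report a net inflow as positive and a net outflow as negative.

Goods balance = 1415.69 - 1773.77 = -358.08
Services balance = 401.34
Trade balance (goods + services) = -358.08 + 401.34 = 43.26
Net primary income = -24.12
Net secondary income = 301.02 - 208.53 = 92.49
Current account = 43.26 + (-24.12) + 92.49 = 111.63
Financial account = -(111.63) = -111.63

-111.63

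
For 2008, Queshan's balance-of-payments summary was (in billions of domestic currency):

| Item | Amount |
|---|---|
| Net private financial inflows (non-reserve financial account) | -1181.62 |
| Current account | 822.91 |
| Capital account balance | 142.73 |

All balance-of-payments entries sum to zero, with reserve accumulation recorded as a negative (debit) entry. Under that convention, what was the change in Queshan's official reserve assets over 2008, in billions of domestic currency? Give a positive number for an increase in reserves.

-215.98

Official reserve transactions balance = -(822.91 + 142.73 + (-1181.62)) = 215.98
An accumulation of reserves is recorded as a debit (negative entry), so the change in the stock of reserves is the negative of that balance.
Change in official reserves = -(215.98) = -215.98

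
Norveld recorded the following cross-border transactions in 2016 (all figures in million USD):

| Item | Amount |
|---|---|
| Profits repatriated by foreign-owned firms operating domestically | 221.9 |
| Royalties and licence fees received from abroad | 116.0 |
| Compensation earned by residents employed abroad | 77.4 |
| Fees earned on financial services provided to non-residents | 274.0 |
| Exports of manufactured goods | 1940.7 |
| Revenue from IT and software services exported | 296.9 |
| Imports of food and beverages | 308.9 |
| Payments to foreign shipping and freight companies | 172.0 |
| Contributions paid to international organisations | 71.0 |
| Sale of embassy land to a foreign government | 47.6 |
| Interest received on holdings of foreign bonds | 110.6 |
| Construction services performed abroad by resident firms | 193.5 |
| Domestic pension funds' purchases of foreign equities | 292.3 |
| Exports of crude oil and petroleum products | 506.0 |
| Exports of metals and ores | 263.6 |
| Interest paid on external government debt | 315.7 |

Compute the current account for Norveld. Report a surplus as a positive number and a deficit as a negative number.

2689.2

Goods: 263.6 + 1940.7 - 308.9 + 506.0 = 2401.4
Services: 193.5 + 274.0 + 116.0 - 172.0 + 296.9 = 708.4
Primary income: 77.4 + 110.6 - 315.7 - 221.9 = -349.6
Secondary income: -71.0
Current account = 2401.4 + 708.4 + (-349.6) + (-71.0) = 2689.2
(Excluded from the current account — capital account: sale of embassy land to a foreign government 47.6; financial account: domestic pension funds' purchases of foreign equities 292.3.)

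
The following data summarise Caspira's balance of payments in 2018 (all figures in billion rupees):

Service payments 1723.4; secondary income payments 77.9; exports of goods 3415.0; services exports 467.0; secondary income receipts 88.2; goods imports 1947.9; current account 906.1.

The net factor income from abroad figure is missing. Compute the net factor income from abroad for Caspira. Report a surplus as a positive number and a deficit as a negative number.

Current account = goods balance + services balance + net primary income + net secondary income
Sum of the known components = 221.0
Net factor income from abroad = CA - (known components) = 906.1 - 221.0 = 685.1

685.1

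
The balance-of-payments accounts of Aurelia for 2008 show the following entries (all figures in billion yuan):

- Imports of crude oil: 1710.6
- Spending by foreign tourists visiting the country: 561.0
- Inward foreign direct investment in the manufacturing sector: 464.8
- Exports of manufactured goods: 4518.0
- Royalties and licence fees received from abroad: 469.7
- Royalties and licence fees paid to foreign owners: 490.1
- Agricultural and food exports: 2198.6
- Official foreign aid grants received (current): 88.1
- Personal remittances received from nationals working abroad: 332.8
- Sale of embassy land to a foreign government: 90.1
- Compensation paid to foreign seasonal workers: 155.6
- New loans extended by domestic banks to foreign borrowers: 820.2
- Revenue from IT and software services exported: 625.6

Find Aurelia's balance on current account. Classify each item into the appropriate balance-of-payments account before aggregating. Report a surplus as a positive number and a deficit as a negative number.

Goods: -1710.6 + 2198.6 + 4518.0 = 5006.0
Services: 625.6 + 469.7 + 561.0 - 490.1 = 1166.2
Primary income: -155.6
Secondary income: 332.8 + 88.1 = 420.9
Current account = 5006.0 + 1166.2 + (-155.6) + 420.9 = 6437.5
(Excluded from the current account — financial account: inward foreign direct investment in the manufacturing sector 464.8, new loans extended by domestic banks to foreign borrowers 820.2; capital account: sale of embassy land to a foreign government 90.1.)

6437.5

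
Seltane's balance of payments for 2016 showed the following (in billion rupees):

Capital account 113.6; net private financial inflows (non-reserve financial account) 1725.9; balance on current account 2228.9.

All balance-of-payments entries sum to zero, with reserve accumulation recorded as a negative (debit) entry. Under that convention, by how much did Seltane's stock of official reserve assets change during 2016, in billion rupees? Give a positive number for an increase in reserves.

4068.4

Official reserve transactions balance = -(2228.9 + 113.6 + 1725.9) = -4068.4
An accumulation of reserves is recorded as a debit (negative entry), so the change in the stock of reserves is the negative of that balance.
Change in official reserves = -(-4068.4) = 4068.4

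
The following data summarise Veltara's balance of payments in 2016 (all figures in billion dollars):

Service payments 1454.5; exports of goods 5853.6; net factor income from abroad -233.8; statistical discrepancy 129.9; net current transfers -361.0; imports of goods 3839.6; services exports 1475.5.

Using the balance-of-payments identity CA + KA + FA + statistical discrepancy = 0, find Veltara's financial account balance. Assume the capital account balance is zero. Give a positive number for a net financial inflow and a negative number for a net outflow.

-1570.1

Goods balance = 5853.6 - 3839.6 = 2014.0
Services balance = 1475.5 - 1454.5 = 21.0
Trade balance (goods + services) = 2014.0 + 21.0 = 2035.0
Net primary income = -233.8
Net secondary income = -361.0
Current account = 2035.0 + (-233.8) + (-361.0) = 1440.2
Financial account = -(1440.2 + 129.9) = -1570.1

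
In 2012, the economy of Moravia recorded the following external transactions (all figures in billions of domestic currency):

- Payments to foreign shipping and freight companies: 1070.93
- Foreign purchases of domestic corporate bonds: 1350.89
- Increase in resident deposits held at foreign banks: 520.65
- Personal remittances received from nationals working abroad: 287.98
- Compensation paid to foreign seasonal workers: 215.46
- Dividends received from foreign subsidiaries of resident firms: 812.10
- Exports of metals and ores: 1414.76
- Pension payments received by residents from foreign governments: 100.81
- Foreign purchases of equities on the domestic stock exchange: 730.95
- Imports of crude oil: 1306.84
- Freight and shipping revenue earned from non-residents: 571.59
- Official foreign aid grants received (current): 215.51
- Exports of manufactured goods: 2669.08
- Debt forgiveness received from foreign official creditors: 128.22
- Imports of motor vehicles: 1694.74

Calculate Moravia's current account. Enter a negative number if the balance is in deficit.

1783.86

Goods: -1694.74 + 2669.08 + 1414.76 - 1306.84 = 1082.26
Services: 571.59 - 1070.93 = -499.34
Primary income: -215.46 + 812.10 = 596.64
Secondary income: 287.98 + 215.51 + 100.81 = 604.30
Current account = 1082.26 + (-499.34) + 596.64 + 604.30 = 1783.86
(Excluded from the current account — financial account: foreign purchases of domestic corporate bonds 1350.89, increase in resident deposits held at foreign banks 520.65, foreign purchases of equities on the domestic stock exchange 730.95; capital account: debt forgiveness received from foreign official creditors 128.22.)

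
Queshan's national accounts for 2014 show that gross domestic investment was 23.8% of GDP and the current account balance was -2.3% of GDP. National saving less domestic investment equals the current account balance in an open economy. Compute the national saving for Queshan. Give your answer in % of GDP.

S = I + CA = 23.8 + (-2.3) = 21.5

21.5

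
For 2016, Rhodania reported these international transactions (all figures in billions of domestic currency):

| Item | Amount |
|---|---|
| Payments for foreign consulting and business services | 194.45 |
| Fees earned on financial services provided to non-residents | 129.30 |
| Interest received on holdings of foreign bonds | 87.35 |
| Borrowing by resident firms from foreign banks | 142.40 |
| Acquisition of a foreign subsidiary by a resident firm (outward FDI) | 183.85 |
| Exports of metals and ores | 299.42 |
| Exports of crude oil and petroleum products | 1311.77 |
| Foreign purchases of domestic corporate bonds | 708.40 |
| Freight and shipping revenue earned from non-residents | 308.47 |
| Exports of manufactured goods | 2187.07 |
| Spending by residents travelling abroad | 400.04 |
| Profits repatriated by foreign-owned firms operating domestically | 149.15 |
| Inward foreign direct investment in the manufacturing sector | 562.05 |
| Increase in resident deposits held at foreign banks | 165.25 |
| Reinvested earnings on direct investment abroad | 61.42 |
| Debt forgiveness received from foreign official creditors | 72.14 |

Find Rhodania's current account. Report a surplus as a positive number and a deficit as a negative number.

3641.16

Goods: 299.42 + 2187.07 + 1311.77 = 3798.26
Services: -400.04 - 194.45 + 129.30 + 308.47 = -156.72
Primary income: 87.35 + 61.42 - 149.15 = -0.38
Current account = 3798.26 + (-156.72) + (-0.38) = 3641.16
(Excluded from the current account — financial account: borrowing by resident firms from foreign banks 142.40, acquisition of a foreign subsidiary by a resident firm (outward FDI) 183.85, foreign purchases of domestic corporate bonds 708.40, inward foreign direct investment in the manufacturing sector 562.05, increase in resident deposits held at foreign banks 165.25; capital account: debt forgiveness received from foreign official creditors 72.14.)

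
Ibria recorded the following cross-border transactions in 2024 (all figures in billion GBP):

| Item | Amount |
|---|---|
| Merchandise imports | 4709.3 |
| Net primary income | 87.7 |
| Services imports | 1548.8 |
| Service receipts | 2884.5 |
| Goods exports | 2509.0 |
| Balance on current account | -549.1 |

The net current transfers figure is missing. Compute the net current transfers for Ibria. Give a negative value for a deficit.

227.8

Current account = goods balance + services balance + net primary income + net secondary income
Sum of the known components = -776.9
Net current transfers = CA - (known components) = -549.1 - (-776.9) = 227.8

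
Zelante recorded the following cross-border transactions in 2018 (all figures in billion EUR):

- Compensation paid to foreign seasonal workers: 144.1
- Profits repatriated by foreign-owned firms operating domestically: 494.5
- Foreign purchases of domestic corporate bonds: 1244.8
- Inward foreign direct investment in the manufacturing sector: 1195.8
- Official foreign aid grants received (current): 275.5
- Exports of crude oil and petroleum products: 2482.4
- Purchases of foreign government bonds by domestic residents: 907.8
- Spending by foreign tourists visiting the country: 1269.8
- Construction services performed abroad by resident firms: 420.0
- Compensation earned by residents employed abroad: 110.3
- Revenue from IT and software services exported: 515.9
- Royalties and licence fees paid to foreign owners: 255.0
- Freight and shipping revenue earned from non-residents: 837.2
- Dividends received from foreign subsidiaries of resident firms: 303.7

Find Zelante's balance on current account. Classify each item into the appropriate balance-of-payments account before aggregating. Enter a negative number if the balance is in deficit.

Goods: 2482.4
Services: 1269.8 + 515.9 + 420.0 - 255.0 + 837.2 = 2787.9
Primary income: 110.3 - 144.1 - 494.5 + 303.7 = -224.6
Secondary income: 275.5
Current account = 2482.4 + 2787.9 + (-224.6) + 275.5 = 5321.2
(Excluded from the current account — financial account: foreign purchases of domestic corporate bonds 1244.8, inward foreign direct investment in the manufacturing sector 1195.8, purchases of foreign government bonds by domestic residents 907.8.)

5321.2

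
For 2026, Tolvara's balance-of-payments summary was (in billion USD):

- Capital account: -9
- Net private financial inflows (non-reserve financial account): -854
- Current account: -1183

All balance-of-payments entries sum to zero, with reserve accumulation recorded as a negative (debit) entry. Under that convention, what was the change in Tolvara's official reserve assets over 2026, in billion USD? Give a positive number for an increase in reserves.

-2046

Official reserve transactions balance = -((-1183) + (-9) + (-854)) = 2046
An accumulation of reserves is recorded as a debit (negative entry), so the change in the stock of reserves is the negative of that balance.
Change in official reserves = -(2046) = -2046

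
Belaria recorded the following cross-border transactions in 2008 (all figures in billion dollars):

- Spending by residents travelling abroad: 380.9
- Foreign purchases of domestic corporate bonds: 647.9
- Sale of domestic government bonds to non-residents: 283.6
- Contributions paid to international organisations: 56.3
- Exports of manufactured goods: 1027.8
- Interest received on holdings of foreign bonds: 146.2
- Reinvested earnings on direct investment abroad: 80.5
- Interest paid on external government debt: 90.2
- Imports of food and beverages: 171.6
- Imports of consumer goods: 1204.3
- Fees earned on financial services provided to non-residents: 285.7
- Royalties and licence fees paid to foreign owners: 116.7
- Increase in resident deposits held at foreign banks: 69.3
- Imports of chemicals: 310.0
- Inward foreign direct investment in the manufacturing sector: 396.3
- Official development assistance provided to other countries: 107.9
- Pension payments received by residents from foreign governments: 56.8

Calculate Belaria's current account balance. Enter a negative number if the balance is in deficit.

Goods: -171.6 + 1027.8 - 1204.3 - 310.0 = -658.1
Services: -116.7 + 285.7 - 380.9 = -211.9
Primary income: -90.2 + 80.5 + 146.2 = 136.5
Secondary income: -56.3 + 56.8 - 107.9 = -107.4
Current account = (-658.1) + (-211.9) + 136.5 + (-107.4) = -840.9
(Excluded from the current account — financial account: foreign purchases of domestic corporate bonds 647.9, sale of domestic government bonds to non-residents 283.6, increase in resident deposits held at foreign banks 69.3, inward foreign direct investment in the manufacturing sector 396.3.)

-840.9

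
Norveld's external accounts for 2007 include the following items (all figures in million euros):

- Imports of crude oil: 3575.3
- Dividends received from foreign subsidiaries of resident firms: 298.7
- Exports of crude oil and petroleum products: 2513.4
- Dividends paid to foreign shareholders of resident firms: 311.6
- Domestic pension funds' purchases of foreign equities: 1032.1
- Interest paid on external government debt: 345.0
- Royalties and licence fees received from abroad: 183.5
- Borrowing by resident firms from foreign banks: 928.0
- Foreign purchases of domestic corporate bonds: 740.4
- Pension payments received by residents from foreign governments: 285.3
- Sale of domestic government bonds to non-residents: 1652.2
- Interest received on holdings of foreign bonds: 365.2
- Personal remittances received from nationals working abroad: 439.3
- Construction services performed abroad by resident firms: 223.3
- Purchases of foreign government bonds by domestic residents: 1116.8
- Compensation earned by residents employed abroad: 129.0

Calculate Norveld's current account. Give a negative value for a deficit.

205.8

Goods: -3575.3 + 2513.4 = -1061.9
Services: 183.5 + 223.3 = 406.8
Primary income: 298.7 - 311.6 - 345.0 + 365.2 + 129.0 = 136.3
Secondary income: 285.3 + 439.3 = 724.6
Current account = (-1061.9) + 406.8 + 136.3 + 724.6 = 205.8
(Excluded from the current account — financial account: domestic pension funds' purchases of foreign equities 1032.1, borrowing by resident firms from foreign banks 928.0, foreign purchases of domestic corporate bonds 740.4, sale of domestic government bonds to non-residents 1652.2, purchases of foreign government bonds by domestic residents 1116.8.)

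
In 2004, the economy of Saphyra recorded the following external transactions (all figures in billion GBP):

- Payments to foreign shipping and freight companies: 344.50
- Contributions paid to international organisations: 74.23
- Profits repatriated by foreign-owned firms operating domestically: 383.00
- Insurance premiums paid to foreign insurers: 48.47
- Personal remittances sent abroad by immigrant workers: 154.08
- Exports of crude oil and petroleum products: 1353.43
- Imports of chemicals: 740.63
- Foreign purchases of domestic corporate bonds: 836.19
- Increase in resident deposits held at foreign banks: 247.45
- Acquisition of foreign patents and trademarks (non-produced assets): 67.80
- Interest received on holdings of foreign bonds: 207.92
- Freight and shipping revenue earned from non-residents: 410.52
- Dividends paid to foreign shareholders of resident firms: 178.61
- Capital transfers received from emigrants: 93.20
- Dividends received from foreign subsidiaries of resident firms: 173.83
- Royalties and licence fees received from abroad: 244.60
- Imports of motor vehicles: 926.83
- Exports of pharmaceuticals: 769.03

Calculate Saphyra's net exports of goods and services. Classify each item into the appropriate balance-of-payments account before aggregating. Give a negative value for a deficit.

717.15

Goods: 1353.43 - 926.83 + 769.03 - 740.63 = 455.00
Services: 244.60 + 410.52 - 48.47 - 344.50 = 262.15
Trade balance = 455.00 + 262.15 = 717.15
(Excluded from the trade balance — secondary income: contributions paid to international organisations 74.23, personal remittances sent abroad by immigrant workers 154.08; primary income: profits repatriated by foreign-owned firms operating domestically 383.00, interest received on holdings of foreign bonds 207.92, dividends paid to foreign shareholders of resident firms 178.61, dividends received from foreign subsidiaries of resident firms 173.83; financial account: foreign purchases of domestic corporate bonds 836.19, increase in resident deposits held at foreign banks 247.45; capital account: acquisition of foreign patents and trademarks (non-produced assets) 67.80, capital transfers received from emigrants 93.20.)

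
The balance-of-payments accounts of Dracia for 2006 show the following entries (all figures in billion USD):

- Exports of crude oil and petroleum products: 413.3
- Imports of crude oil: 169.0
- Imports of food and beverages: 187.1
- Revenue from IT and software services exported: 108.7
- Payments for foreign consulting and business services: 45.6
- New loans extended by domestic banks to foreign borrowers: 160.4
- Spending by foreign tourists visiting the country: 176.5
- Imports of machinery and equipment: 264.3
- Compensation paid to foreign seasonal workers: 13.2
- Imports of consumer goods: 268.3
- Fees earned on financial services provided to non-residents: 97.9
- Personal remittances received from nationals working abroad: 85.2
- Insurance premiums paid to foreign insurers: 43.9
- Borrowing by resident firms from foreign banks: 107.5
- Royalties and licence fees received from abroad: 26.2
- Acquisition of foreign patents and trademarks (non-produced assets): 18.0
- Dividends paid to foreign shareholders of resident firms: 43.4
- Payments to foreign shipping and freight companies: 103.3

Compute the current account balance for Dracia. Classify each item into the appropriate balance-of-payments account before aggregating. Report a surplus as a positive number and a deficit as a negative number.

Goods: -268.3 + 413.3 - 264.3 - 187.1 - 169.0 = -475.4
Services: 26.2 + 176.5 + 97.9 - 43.9 + 108.7 - 45.6 - 103.3 = 216.5
Primary income: -43.4 - 13.2 = -56.6
Secondary income: 85.2
Current account = (-475.4) + 216.5 + (-56.6) + 85.2 = -230.3
(Excluded from the current account — financial account: new loans extended by domestic banks to foreign borrowers 160.4, borrowing by resident firms from foreign banks 107.5; capital account: acquisition of foreign patents and trademarks (non-produced assets) 18.0.)

-230.3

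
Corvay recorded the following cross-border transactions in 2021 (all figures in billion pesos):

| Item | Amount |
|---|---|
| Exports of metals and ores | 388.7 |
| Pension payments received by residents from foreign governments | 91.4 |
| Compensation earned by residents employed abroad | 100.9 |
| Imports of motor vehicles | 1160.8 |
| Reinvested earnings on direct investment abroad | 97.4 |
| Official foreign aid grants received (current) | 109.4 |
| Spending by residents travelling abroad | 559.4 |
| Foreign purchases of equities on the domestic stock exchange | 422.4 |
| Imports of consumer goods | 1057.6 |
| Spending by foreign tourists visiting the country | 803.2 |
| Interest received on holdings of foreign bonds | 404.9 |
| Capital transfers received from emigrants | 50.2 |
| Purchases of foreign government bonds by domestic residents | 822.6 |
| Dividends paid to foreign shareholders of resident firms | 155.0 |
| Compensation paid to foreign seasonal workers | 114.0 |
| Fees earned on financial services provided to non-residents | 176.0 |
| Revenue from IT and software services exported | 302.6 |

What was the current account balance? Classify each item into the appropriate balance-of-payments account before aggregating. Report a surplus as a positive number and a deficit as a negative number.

-572.3

Goods: 388.7 - 1057.6 - 1160.8 = -1829.7
Services: 176.0 + 302.6 - 559.4 + 803.2 = 722.4
Primary income: 404.9 - 114.0 + 97.4 + 100.9 - 155.0 = 334.2
Secondary income: 91.4 + 109.4 = 200.8
Current account = (-1829.7) + 722.4 + 334.2 + 200.8 = -572.3
(Excluded from the current account — financial account: foreign purchases of equities on the domestic stock exchange 422.4, purchases of foreign government bonds by domestic residents 822.6; capital account: capital transfers received from emigrants 50.2.)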